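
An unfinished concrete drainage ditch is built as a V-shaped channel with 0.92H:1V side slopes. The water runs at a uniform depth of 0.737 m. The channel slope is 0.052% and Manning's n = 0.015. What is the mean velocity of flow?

V = 0.602 m/s

For a triangular section with side slope z = 0.92: A = zy² = 0.92×0.737² = 0.4997 m²; P = 2y√(1+z²) = 2×0.737×1.359 = 2.003 m.
Hydraulic radius R = A/P = 0.4997/2.003 = 0.2495 m.
From Manning's equation, V = (1/n) R^(2/3) S^(1/2) = (1/0.015) × 0.2495^(2/3) × 0.00052^(1/2) = 0.602 m/s.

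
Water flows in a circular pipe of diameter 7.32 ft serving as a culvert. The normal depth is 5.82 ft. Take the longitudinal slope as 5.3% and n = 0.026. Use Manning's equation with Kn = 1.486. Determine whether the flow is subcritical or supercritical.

supercritical

For a circular section of diameter D = 7.32 ft at depth y = 5.82 ft, the central angle is θ = 2 arccos(1 − 2y/D) = 4.404 rad. Then A = (D²/8)(θ − sin θ) = 35.88 ft² and P = Dθ/2 = 16.12 ft.
Hydraulic radius R = A/P = 35.88/16.12 = 2.226 ft.
V = (1.486/n) R^(2/3) √S = (1.486/0.026) × 2.226^(2/3) × √0.053 = 22.43 ft/s. Hydraulic depth D_h = A/T = 35.88/5.909 = 6.072 ft.
Froude number Fr = V/√(g·D_h) = 22.43/√(32.2×6.072) = 1.6, which is greater than 1, so the flow is supercritical.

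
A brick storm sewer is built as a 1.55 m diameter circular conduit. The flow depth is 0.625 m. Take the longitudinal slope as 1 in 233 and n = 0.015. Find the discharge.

Q = 1.5 m³/s

For a circular section of diameter D = 1.55 m at depth y = 0.625 m, the central angle is θ = 2 arccos(1 − 2y/D) = 2.752 rad. Then A = (D²/8)(θ − sin θ) = 0.7124 m² and P = Dθ/2 = 2.133 m.
Hydraulic radius R = A/P = 0.7124/2.133 = 0.334 m.
Manning's equation: Q = (1/n) A R^(2/3) S^(1/2) = (1/0.015) × 0.7124 × 0.334^(2/3) × 0.004292^(1/2) = 1.5 m³/s.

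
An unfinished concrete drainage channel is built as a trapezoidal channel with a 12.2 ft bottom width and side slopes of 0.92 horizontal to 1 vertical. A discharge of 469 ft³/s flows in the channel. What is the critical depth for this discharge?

y_c = 3.28 ft

At critical depth, Q² T / (g A³) = 1, i.e. A³/T = Q²/g = 469²/32.2 = 6831.
At y = 2.41 ft: A³/T = 2522 — too small.
At y = 3.28 ft: A³/T = 6819 — matches.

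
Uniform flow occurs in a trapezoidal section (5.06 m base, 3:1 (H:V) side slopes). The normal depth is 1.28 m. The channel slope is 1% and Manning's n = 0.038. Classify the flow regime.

subcritical

With bottom width b = 5.06 m and side slope z = 3: A = (b + zy)y = (5.06 + 3×1.28)×1.28 = 11.39 m²; P = b + 2y√(1+z²) = 5.06 + 2×1.28×3.162 = 13.16 m.
Hydraulic radius R = A/P = 11.39/13.16 = 0.866 m.
V = (1/n) R^(2/3) √S = (1/0.038) × 0.866^(2/3) × √0.01 = 2.391 m/s. Hydraulic depth D_h = A/T = 11.39/12.74 = 0.8942 m.
Froude number Fr = V/√(g·D_h) = 2.391/√(9.81×0.8942) = 0.807, which is less than 1, so the flow is subcritical.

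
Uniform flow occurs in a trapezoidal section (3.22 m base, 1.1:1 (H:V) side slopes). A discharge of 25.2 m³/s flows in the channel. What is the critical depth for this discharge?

y_c = 1.53 m

At critical depth, Q² T / (g A³) = 1, i.e. A³/T = Q²/g = 25.2²/9.81 = 64.73.
Try y = 1.74 m: A³/T = 101.1 — over.
Try y = 1.53 m: A³/T = 64.1 — ≈ 64.73.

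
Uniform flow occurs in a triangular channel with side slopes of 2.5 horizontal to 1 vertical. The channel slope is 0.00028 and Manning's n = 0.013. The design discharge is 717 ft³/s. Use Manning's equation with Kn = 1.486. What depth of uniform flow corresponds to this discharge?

y_n = 7.93 ft

Manning's equation rearranged: A R^(2/3) = nQ / (1.486·√S) = 0.013 × 717 / (1.486 × √0.00028) = 374.9.
At y = 9.29 ft: A R^(2/3) = 571.7 — high.
At y = 6.53 ft: A R^(2/3) = 223.3 — low.
At y = 7.93 ft: A R^(2/3) = 374.8 — close enough.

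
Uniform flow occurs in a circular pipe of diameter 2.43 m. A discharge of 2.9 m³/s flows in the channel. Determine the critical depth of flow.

y_c = 0.763 m

At critical depth, Q² T / (g A³) = 1, i.e. A³/T = Q²/g = 2.9²/9.81 = 0.8573.
At y = 0.881 m: A³/T = 1.496 — too large.
At y = 0.763 m: A³/T = 0.8584 — close enough.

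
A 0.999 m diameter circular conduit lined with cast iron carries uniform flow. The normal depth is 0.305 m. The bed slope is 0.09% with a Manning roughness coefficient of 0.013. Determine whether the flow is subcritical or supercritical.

For a circular section of diameter D = 0.999 m at depth y = 0.305 m, the central angle is θ = 2 arccos(1 − 2y/D) = 2.342 rad. Then A = (D²/8)(θ − sin θ) = 0.2026 m² and P = Dθ/2 = 1.17 m.
Hydraulic radius R = A/P = 0.2026/1.17 = 0.1732 m.
V = (1/n) R^(2/3) √S = (1/0.013) × 0.1732^(2/3) × √0.0009 = 0.7172 m/s. Hydraulic depth D_h = A/T = 0.2026/0.9202 = 0.2202 m.
Froude number Fr = V/√(g·D_h) = 0.7172/√(9.81×0.2202) = 0.488, which is less than 1, so the flow is subcritical.

subcritical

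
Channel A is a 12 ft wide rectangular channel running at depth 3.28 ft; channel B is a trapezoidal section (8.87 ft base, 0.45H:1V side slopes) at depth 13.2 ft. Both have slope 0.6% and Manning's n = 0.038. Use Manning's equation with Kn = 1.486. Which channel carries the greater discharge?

channel B

Channel A: Flow area A = b·y = 12 × 3.28 = 39.36 ft². Wetted perimeter P = b + 2y = 12 + 2×3.28 = 18.56 ft. Hydraulic radius R = A/P = 39.36/18.56 = 2.121 ft. Q_A = (1.486/0.038)·39.36·2.121^(2/3)·√0.006 = 196.8 ft³/s.
Channel B: With bottom width b = 8.87 ft and side slope z = 0.45: A = (b + zy)y = (8.87 + 0.45×13.2)×13.2 = 195.5 ft²; P = b + 2y√(1+z²) = 8.87 + 2×13.2×1.097 = 37.82 ft. Hydraulic radius R = A/P = 195.5/37.82 = 5.169 ft. Q_B = (1.486/0.038)·195.5·5.169^(2/3)·√0.006 = 1770 ft³/s.
Q_A = 196.8 ft³/s vs Q_B = 1770 ft³/s, so channel B carries more.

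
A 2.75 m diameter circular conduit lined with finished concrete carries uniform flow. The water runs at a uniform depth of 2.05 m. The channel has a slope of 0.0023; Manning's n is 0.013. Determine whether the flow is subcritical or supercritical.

subcritical

For a circular section of diameter D = 2.75 m at depth y = 2.05 m, the central angle is θ = 2 arccos(1 − 2y/D) = 4.168 rad. Then A = (D²/8)(θ − sin θ) = 4.749 m² and P = Dθ/2 = 5.731 m.
Hydraulic radius R = A/P = 4.749/5.731 = 0.8286 m.
V = (1/n) R^(2/3) √S = (1/0.013) × 0.8286^(2/3) × √0.0023 = 3.254 m/s. Hydraulic depth D_h = A/T = 4.749/2.396 = 1.982 m.
Froude number Fr = V/√(g·D_h) = 3.254/√(9.81×1.982) = 0.738, which is less than 1, so the flow is subcritical.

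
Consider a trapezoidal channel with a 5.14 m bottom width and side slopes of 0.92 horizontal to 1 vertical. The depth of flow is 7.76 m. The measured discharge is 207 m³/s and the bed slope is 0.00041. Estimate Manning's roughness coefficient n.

With bottom width b = 5.14 m and side slope z = 0.92: A = (b + zy)y = (5.14 + 0.92×7.76)×7.76 = 95.29 m²; P = b + 2y√(1+z²) = 5.14 + 2×7.76×1.359 = 26.23 m.
Hydraulic radius R = A/P = 95.29/26.23 = 3.633 m.
Rearranging Manning's equation: n = (1/Q) A R^(2/3) S^(1/2) = (1/207) × 95.29 × 3.633^(2/3) × √0.00041 = 0.022.

n = 0.022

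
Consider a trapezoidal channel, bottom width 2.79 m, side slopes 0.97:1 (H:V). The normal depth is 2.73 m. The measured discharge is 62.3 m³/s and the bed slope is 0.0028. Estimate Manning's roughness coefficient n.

With bottom width b = 2.79 m and side slope z = 0.97: A = (b + zy)y = (2.79 + 0.97×2.73)×2.73 = 14.85 m²; P = b + 2y√(1+z²) = 2.79 + 2×2.73×1.393 = 10.4 m.
Hydraulic radius R = A/P = 14.85/10.4 = 1.428 m.
Rearranging Manning's equation: n = (1/Q) A R^(2/3) S^(1/2) = (1/62.3) × 14.85 × 1.428^(2/3) × √0.0028 = 0.016.

n = 0.016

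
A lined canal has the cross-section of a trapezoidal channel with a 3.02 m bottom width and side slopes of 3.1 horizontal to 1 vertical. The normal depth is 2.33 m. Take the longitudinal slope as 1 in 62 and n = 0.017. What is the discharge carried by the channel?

Q = 214 m³/s

With bottom width b = 3.02 m and side slope z = 3.1: A = (b + zy)y = (3.02 + 3.1×2.33)×2.33 = 23.87 m²; P = b + 2y√(1+z²) = 3.02 + 2×2.33×3.257 = 18.2 m.
Hydraulic radius R = A/P = 23.87/18.2 = 1.311 m.
Manning's equation: Q = (1/n) A R^(2/3) S^(1/2) = (1/0.017) × 23.87 × 1.311^(2/3) × 0.01613^(1/2) = 214 m³/s.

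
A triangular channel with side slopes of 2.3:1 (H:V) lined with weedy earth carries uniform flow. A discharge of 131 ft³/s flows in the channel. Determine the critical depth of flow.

At critical depth, Q² T / (g A³) = 1, i.e. A³/T = Q²/g = 131²/32.2 = 533.
At y = 3.13 ft: A³/T = 794.6 — too large.
At y = 2.16 ft: A³/T = 124.4 — too small.
At y = 2.89 ft: A³/T = 533.2 — ≈ 533.

y_c = 2.89 ft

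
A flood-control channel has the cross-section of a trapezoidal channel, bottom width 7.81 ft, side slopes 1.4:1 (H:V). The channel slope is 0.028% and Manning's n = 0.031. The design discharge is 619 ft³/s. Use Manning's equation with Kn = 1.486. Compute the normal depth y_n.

Manning's equation rearranged: A R^(2/3) = nQ / (1.486·√S) = 0.031 × 619 / (1.486 × √0.00028) = 771.7.
Try y = 13.8 ft: A R^(2/3) = 1340 — over.
Try y = 7.76 ft: A R^(2/3) = 377.2 — short.
Try y = 10.8 ft: A R^(2/3) = 772.2 — close enough.

y_n = 10.8 ft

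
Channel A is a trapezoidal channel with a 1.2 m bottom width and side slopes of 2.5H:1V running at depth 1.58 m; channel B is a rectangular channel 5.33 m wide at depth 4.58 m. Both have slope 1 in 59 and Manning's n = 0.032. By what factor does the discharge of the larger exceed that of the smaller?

Channel A: With bottom width b = 1.2 m and side slope z = 2.5: A = (b + zy)y = (1.2 + 2.5×1.58)×1.58 = 8.137 m²; P = b + 2y√(1+z²) = 1.2 + 2×1.58×2.693 = 9.709 m. Hydraulic radius R = A/P = 8.137/9.709 = 0.8381 m. Q_A = (1/0.032)·8.137·0.8381^(2/3)·√0.01695 = 29.43 m³/s.
Channel B: Flow area A = b·y = 5.33 × 4.58 = 24.41 m². Wetted perimeter P = b + 2y = 5.33 + 2×4.58 = 14.49 m. Hydraulic radius R = A/P = 24.41/14.49 = 1.685 m. Q_B = (1/0.032)·24.41·1.685^(2/3)·√0.01695 = 140.6 m³/s.
The larger discharge is 140.6 m³/s and the smaller is 29.43 m³/s; the ratio is 4.78.

4.78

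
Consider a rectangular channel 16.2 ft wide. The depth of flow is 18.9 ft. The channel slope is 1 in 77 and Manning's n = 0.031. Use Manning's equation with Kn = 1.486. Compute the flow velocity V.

Flow area A = b·y = 16.2 × 18.9 = 306.2 ft². Wetted perimeter P = b + 2y = 16.2 + 2×18.9 = 54 ft.
Hydraulic radius R = A/P = 306.2/54 = 5.67 ft.
From Manning's equation, V = (1.486/n) R^(2/3) S^(1/2) = (1.486/0.031) × 5.67^(2/3) × 0.01299^(1/2) = 17.4 ft/s.

V = 17.4 ft/s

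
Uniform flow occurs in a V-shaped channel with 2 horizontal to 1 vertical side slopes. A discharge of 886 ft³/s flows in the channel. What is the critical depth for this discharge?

At critical depth, Q² T / (g A³) = 1, i.e. A³/T = Q²/g = 886²/32.2 = 24380.
Trying y = 8.2 ft: A³/T = 74150 — too large.
Trying y = 6.56 ft: A³/T = 24300 — close enough.

y_c = 6.56 ft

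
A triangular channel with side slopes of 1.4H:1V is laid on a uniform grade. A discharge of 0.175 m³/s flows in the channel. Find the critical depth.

y_c = 0.317 m

At critical depth, Q² T / (g A³) = 1, i.e. A³/T = Q²/g = 0.175²/9.81 = 0.003122.
Try y = 0.397 m: A³/T = 0.009664 — too large.
Try y = 0.317 m: A³/T = 0.003137 — matches.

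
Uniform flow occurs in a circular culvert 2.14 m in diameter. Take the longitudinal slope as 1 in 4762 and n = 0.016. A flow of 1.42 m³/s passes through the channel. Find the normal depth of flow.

Manning's equation rearranged: A R^(2/3) = nQ / (1·√S) = 0.016 × 1.42 / (√0.00021) = 1.568.
At y = 1.07 m: A R^(2/3) = 1.185 — too small.
At y = 1.38 m: A R^(2/3) = 1.773 — too large.
At y = 1.27 m: A R^(2/3) = 1.566 — ≈ 1.568.

y_n = 1.27 m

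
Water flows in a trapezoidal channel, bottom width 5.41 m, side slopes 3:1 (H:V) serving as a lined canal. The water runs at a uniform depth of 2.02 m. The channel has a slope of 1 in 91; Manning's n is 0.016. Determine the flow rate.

With bottom width b = 5.41 m and side slope z = 3: A = (b + zy)y = (5.41 + 3×2.02)×2.02 = 23.17 m²; P = b + 2y√(1+z²) = 5.41 + 2×2.02×3.162 = 18.19 m.
Hydraulic radius R = A/P = 23.17/18.19 = 1.274 m.
Manning's equation: Q = (1/n) A R^(2/3) S^(1/2) = (1/0.016) × 23.17 × 1.274^(2/3) × 0.01099^(1/2) = 178 m³/s.

Q = 178 m³/s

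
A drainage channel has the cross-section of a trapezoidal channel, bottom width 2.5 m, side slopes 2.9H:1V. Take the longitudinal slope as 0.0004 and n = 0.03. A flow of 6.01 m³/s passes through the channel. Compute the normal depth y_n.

y_n = 1.47 m

Manning's equation rearranged: A R^(2/3) = nQ / (1·√S) = 0.03 × 6.01 / (√0.0004) = 9.015.
At y = 1.14 m: A R^(2/3) = 5.204 — too small.
At y = 1.68 m: A R^(2/3) = 12.11 — too large.
At y = 1.47 m: A R^(2/3) = 9.012 — matches.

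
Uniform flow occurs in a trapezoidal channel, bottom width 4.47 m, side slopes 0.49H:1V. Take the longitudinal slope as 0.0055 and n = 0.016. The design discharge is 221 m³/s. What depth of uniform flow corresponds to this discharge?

y_n = 4.44 m

Manning's equation rearranged: A R^(2/3) = nQ / (1·√S) = 0.016 × 221 / (√0.0055) = 47.68.
Try y = 4.97 m: A R^(2/3) = 58.2 — too large.
Try y = 3.05 m: A R^(2/3) = 25.04 — too small.
Try y = 4.44 m: A R^(2/3) = 47.69 — ≈ 47.68.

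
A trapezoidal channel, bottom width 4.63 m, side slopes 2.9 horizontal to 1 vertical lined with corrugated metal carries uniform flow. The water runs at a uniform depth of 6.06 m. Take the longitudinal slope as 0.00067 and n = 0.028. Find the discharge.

With bottom width b = 4.63 m and side slope z = 2.9: A = (b + zy)y = (4.63 + 2.9×6.06)×6.06 = 134.6 m²; P = b + 2y√(1+z²) = 4.63 + 2×6.06×3.068 = 41.81 m.
Hydraulic radius R = A/P = 134.6/41.81 = 3.218 m.
Manning's equation: Q = (1/n) A R^(2/3) S^(1/2) = (1/0.028) × 134.6 × 3.218^(2/3) × 0.00067^(1/2) = 271 m³/s.

Q = 271 m³/s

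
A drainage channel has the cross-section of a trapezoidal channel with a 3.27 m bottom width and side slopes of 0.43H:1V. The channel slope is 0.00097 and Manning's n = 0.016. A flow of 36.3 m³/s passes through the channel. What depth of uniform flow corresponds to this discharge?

y_n = 3.16 m

Manning's equation rearranged: A R^(2/3) = nQ / (1·√S) = 0.016 × 36.3 / (√0.00097) = 18.65.
At y = 3.94 m: A R^(2/3) = 27.32 — too large.
At y = 2.61 m: A R^(2/3) = 13.52 — too small.
At y = 3.16 m: A R^(2/3) = 18.66 — ≈ 18.65.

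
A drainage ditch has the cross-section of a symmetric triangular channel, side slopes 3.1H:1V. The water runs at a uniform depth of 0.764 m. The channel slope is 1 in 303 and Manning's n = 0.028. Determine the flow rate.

Q = 1.89 m³/s

For a triangular section with side slope z = 3.1: A = zy² = 3.1×0.764² = 1.809 m²; P = 2y√(1+z²) = 2×0.764×3.257 = 4.977 m.
Hydraulic radius R = A/P = 1.809/4.977 = 0.3636 m.
Manning's equation: Q = (1/n) A R^(2/3) S^(1/2) = (1/0.028) × 1.809 × 0.3636^(2/3) × 0.0033^(1/2) = 1.89 m³/s.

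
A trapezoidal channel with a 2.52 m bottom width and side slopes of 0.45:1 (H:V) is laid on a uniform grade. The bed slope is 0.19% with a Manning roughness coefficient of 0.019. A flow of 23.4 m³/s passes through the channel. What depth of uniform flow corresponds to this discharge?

Manning's equation rearranged: A R^(2/3) = nQ / (1·√S) = 0.019 × 23.4 / (√0.0019) = 10.2.
At y = 2.06 m: A R^(2/3) = 7.143 — short.
At y = 2.54 m: A R^(2/3) = 10.21 — ≈ 10.2.

y_n = 2.54 m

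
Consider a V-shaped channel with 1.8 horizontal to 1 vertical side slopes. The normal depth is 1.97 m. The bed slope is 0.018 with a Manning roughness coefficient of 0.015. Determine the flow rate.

For a triangular section with side slope z = 1.8: A = zy² = 1.8×1.97² = 6.986 m²; P = 2y√(1+z²) = 2×1.97×2.059 = 8.113 m.
Hydraulic radius R = A/P = 6.986/8.113 = 0.861 m.
Manning's equation: Q = (1/n) A R^(2/3) S^(1/2) = (1/0.015) × 6.986 × 0.861^(2/3) × 0.018^(1/2) = 56.6 m³/s.

Q = 56.6 m³/s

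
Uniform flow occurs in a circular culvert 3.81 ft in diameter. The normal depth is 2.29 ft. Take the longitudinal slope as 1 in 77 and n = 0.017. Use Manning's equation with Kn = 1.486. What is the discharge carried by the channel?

Q = 74.1 ft³/s

For a circular section of diameter D = 3.81 ft at depth y = 2.29 ft, the central angle is θ = 2 arccos(1 − 2y/D) = 3.549 rad. Then A = (D²/8)(θ − sin θ) = 7.157 ft² and P = Dθ/2 = 6.76 ft.
Hydraulic radius R = A/P = 7.157/6.76 = 1.059 ft.
Manning's equation: Q = (1.486/n) A R^(2/3) S^(1/2) = (1.486/0.017) × 7.157 × 1.059^(2/3) × 0.01299^(1/2) = 74.1 ft³/s.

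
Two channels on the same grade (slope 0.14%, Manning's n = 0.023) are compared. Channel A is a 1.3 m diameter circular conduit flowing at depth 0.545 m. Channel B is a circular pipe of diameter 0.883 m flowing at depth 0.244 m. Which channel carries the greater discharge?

channel A

Channel A: For a circular section of diameter D = 1.3 m at depth y = 0.545 m, the central angle is θ = 2 arccos(1 − 2y/D) = 2.817 rad. Then A = (D²/8)(θ − sin θ) = 0.5278 m² and P = Dθ/2 = 1.831 m. Hydraulic radius R = A/P = 0.5278/1.831 = 0.2882 m. Q_A = (1/0.023)·0.5278·0.2882^(2/3)·√0.0014 = 0.3746 m³/s.
Channel B: For a circular section of diameter D = 0.883 m at depth y = 0.244 m, the central angle is θ = 2 arccos(1 − 2y/D) = 2.214 rad. Then A = (D²/8)(θ − sin θ) = 0.1378 m² and P = Dθ/2 = 0.9775 m. Hydraulic radius R = A/P = 0.1378/0.9775 = 0.141 m. Q_B = (1/0.023)·0.1378·0.141^(2/3)·√0.0014 = 0.06072 m³/s.
Q_A = 0.3746 m³/s vs Q_B = 0.06072 m³/s, so channel A carries more.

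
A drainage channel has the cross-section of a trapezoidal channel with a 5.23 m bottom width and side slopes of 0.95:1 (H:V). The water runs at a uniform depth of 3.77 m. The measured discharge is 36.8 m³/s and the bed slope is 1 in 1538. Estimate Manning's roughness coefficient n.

n = 0.038

With bottom width b = 5.23 m and side slope z = 0.95: A = (b + zy)y = (5.23 + 0.95×3.77)×3.77 = 33.22 m²; P = b + 2y√(1+z²) = 5.23 + 2×3.77×1.379 = 15.63 m.
Hydraulic radius R = A/P = 33.22/15.63 = 2.125 m.
Rearranging Manning's equation: n = (1/Q) A R^(2/3) S^(1/2) = (1/36.8) × 33.22 × 2.125^(2/3) × √0.0006502 = 0.038.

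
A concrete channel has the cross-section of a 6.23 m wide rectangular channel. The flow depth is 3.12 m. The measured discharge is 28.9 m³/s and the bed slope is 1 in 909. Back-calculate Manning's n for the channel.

Flow area A = b·y = 6.23 × 3.12 = 19.44 m². Wetted perimeter P = b + 2y = 6.23 + 2×3.12 = 12.47 m.
Hydraulic radius R = A/P = 19.44/12.47 = 1.559 m.
Rearranging Manning's equation: n = (1/Q) A R^(2/3) S^(1/2) = (1/28.9) × 19.44 × 1.559^(2/3) × √0.0011 = 0.03.

n = 0.03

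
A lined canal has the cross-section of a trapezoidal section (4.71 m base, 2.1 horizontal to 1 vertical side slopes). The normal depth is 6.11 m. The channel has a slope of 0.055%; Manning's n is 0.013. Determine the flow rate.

With bottom width b = 4.71 m and side slope z = 2.1: A = (b + zy)y = (4.71 + 2.1×6.11)×6.11 = 107.2 m²; P = b + 2y√(1+z²) = 4.71 + 2×6.11×2.326 = 33.13 m.
Hydraulic radius R = A/P = 107.2/33.13 = 3.235 m.
Manning's equation: Q = (1/n) A R^(2/3) S^(1/2) = (1/0.013) × 107.2 × 3.235^(2/3) × 0.00055^(1/2) = 423 m³/s.

Q = 423 m³/s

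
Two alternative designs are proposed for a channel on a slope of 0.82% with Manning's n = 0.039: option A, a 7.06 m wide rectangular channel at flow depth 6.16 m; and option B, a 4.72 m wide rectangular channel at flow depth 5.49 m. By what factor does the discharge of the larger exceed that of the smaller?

Channel A: Flow area A = b·y = 7.06 × 6.16 = 43.49 m². Wetted perimeter P = b + 2y = 7.06 + 2×6.16 = 19.38 m. Hydraulic radius R = A/P = 43.49/19.38 = 2.244 m. Q_A = (1/0.039)·43.49·2.244^(2/3)·√0.0082 = 173.1 m³/s.
Channel B: Flow area A = b·y = 4.72 × 5.49 = 25.91 m². Wetted perimeter P = b + 2y = 4.72 + 2×5.49 = 15.7 m. Hydraulic radius R = A/P = 25.91/15.7 = 1.65 m. Q_B = (1/0.039)·25.91·1.65^(2/3)·√0.0082 = 84.03 m³/s.
The larger discharge is 173.1 m³/s and the smaller is 84.03 m³/s; the ratio is 2.06.

2.06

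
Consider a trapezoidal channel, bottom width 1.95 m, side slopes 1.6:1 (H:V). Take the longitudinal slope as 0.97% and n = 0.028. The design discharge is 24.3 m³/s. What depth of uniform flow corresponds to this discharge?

y_n = 1.62 m

Manning's equation rearranged: A R^(2/3) = nQ / (1·√S) = 0.028 × 24.3 / (√0.0097) = 6.908.
Try y = 1.42 m: A R^(2/3) = 5.254 — too small.
Try y = 1.87 m: A R^(2/3) = 9.402 — too large.
Try y = 1.62 m: A R^(2/3) = 6.923 — ≈ 6.908.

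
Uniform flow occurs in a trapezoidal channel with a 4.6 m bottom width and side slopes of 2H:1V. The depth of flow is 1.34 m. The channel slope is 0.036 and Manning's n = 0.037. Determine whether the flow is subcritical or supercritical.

supercritical

With bottom width b = 4.6 m and side slope z = 2: A = (b + zy)y = (4.6 + 2×1.34)×1.34 = 9.755 m²; P = b + 2y√(1+z²) = 4.6 + 2×1.34×2.236 = 10.59 m.
Hydraulic radius R = A/P = 9.755/10.59 = 0.9209 m.
V = (1/n) R^(2/3) √S = (1/0.037) × 0.9209^(2/3) × √0.036 = 4.854 m/s. Hydraulic depth D_h = A/T = 9.755/9.96 = 0.9794 m.
Froude number Fr = V/√(g·D_h) = 4.854/√(9.81×0.9794) = 1.57, which is greater than 1, so the flow is supercritical.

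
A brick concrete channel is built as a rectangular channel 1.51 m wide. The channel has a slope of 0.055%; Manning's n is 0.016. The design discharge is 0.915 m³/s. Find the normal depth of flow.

y_n = 0.782 m

Manning's equation rearranged: A R^(2/3) = nQ / (1·√S) = 0.016 × 0.915 / (√0.00055) = 0.6243.
Try y = 0.629 m: A R^(2/3) = 0.4655 — low.
Try y = 0.868 m: A R^(2/3) = 0.716 — high.
Try y = 0.782 m: A R^(2/3) = 0.624 — close enough.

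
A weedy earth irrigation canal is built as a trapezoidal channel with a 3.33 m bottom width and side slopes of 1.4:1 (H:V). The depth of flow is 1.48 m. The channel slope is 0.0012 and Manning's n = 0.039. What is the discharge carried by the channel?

With bottom width b = 3.33 m and side slope z = 1.4: A = (b + zy)y = (3.33 + 1.4×1.48)×1.48 = 7.995 m²; P = b + 2y√(1+z²) = 3.33 + 2×1.48×1.72 = 8.423 m.
Hydraulic radius R = A/P = 7.995/8.423 = 0.9492 m.
Manning's equation: Q = (1/n) A R^(2/3) S^(1/2) = (1/0.039) × 7.995 × 0.9492^(2/3) × 0.0012^(1/2) = 6.86 m³/s.

Q = 6.86 m³/s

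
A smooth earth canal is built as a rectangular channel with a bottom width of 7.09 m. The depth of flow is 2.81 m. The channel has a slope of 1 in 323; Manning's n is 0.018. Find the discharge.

Q = 83.1 m³/s

Flow area A = b·y = 7.09 × 2.81 = 19.92 m². Wetted perimeter P = b + 2y = 7.09 + 2×2.81 = 12.71 m.
Hydraulic radius R = A/P = 19.92/12.71 = 1.567 m.
Manning's equation: Q = (1/n) A R^(2/3) S^(1/2) = (1/0.018) × 19.92 × 1.567^(2/3) × 0.003096^(1/2) = 83.1 m³/s.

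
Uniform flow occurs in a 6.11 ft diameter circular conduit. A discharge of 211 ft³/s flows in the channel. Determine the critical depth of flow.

At critical depth, Q² T / (g A³) = 1, i.e. A³/T = Q²/g = 211²/32.2 = 1383.
Try y = 4.93 ft: A³/T = 3377 — high.
Try y = 2.84 ft: A³/T = 390.2 — low.
Try y = 3.95 ft: A³/T = 1380 — matches.

y_c = 3.95 ft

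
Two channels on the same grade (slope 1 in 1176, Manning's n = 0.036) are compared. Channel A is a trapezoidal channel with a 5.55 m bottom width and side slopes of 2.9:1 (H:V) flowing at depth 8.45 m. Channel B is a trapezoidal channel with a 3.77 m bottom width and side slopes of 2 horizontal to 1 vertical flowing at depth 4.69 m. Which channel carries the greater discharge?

channel A

Channel A: With bottom width b = 5.55 m and side slope z = 2.9: A = (b + zy)y = (5.55 + 2.9×8.45)×8.45 = 254 m²; P = b + 2y√(1+z²) = 5.55 + 2×8.45×3.068 = 57.39 m. Hydraulic radius R = A/P = 254/57.39 = 4.425 m. Q_A = (1/0.036)·254·4.425^(2/3)·√0.0008503 = 554.5 m³/s.
Channel B: With bottom width b = 3.77 m and side slope z = 2: A = (b + zy)y = (3.77 + 2×4.69)×4.69 = 61.67 m²; P = b + 2y√(1+z²) = 3.77 + 2×4.69×2.236 = 24.74 m. Hydraulic radius R = A/P = 61.67/24.74 = 2.492 m. Q_B = (1/0.036)·61.67·2.492^(2/3)·√0.0008503 = 91.83 m³/s.
Q_A = 554.5 m³/s vs Q_B = 91.83 m³/s, so channel A carries more.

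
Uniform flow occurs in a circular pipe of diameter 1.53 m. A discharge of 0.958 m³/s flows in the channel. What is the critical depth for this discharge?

At critical depth, Q² T / (g A³) = 1, i.e. A³/T = Q²/g = 0.958²/9.81 = 0.09355.
Try y = 0.559 m: A³/T = 0.1525 — too large.
Try y = 0.432 m: A³/T = 0.05627 — too small.
Try y = 0.493 m: A³/T = 0.09389 — matches.

y_c = 0.493 m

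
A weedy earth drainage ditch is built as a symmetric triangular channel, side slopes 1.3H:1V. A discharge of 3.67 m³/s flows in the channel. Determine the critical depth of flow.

At critical depth, Q² T / (g A³) = 1, i.e. A³/T = Q²/g = 3.67²/9.81 = 1.373.
Try y = 1.36 m: A³/T = 3.931 — too large.
Try y = 1.1 m: A³/T = 1.361 — ≈ 1.373.

y_c = 1.1 m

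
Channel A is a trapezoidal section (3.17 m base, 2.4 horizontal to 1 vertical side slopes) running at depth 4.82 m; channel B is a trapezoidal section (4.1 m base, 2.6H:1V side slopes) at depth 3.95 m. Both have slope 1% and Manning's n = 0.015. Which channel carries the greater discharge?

Channel A: With bottom width b = 3.17 m and side slope z = 2.4: A = (b + zy)y = (3.17 + 2.4×4.82)×4.82 = 71.04 m²; P = b + 2y√(1+z²) = 3.17 + 2×4.82×2.6 = 28.23 m. Hydraulic radius R = A/P = 71.04/28.23 = 2.516 m. Q_A = (1/0.015)·71.04·2.516^(2/3)·√0.01 = 876.1 m³/s.
Channel B: With bottom width b = 4.1 m and side slope z = 2.6: A = (b + zy)y = (4.1 + 2.6×3.95)×3.95 = 56.76 m²; P = b + 2y√(1+z²) = 4.1 + 2×3.95×2.786 = 26.11 m. Hydraulic radius R = A/P = 56.76/26.11 = 2.174 m. Q_B = (1/0.015)·56.76·2.174^(2/3)·√0.01 = 635.1 m³/s.
Q_A = 876.1 m³/s vs Q_B = 635.1 m³/s, so channel A carries more.

channel A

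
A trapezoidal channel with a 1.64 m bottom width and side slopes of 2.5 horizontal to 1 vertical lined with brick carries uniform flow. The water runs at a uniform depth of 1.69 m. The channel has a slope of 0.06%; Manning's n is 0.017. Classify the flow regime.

subcritical

With bottom width b = 1.64 m and side slope z = 2.5: A = (b + zy)y = (1.64 + 2.5×1.69)×1.69 = 9.912 m²; P = b + 2y√(1+z²) = 1.64 + 2×1.69×2.693 = 10.74 m.
Hydraulic radius R = A/P = 9.912/10.74 = 0.9228 m.
V = (1/n) R^(2/3) √S = (1/0.017) × 0.9228^(2/3) × √0.0006 = 1.366 m/s. Hydraulic depth D_h = A/T = 9.912/10.09 = 0.9823 m.
Froude number Fr = V/√(g·D_h) = 1.366/√(9.81×0.9823) = 0.44, which is less than 1, so the flow is subcritical.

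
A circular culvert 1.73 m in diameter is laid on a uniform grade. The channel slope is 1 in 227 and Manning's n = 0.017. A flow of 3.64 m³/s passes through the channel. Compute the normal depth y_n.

y_n = 1.06 m

Manning's equation rearranged: A R^(2/3) = nQ / (1·√S) = 0.017 × 3.64 / (√0.004405) = 0.9323.
Trying y = 1.31 m: A R^(2/3) = 1.239 — over.
Trying y = 0.737 m: A R^(2/3) = 0.5079 — short.
Trying y = 1.06 m: A R^(2/3) = 0.9324 — ≈ 0.9323.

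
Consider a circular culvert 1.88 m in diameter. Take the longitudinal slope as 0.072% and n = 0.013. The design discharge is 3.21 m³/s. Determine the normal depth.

Manning's equation rearranged: A R^(2/3) = nQ / (1·√S) = 0.013 × 3.21 / (√0.00072) = 1.555.
Try y = 1.04 m: A R^(2/3) = 0.9921 — too small.
Try y = 1.72 m: A R^(2/3) = 1.799 — too large.
Try y = 1.43 m: A R^(2/3) = 1.555 — ≈ 1.555.

y_n = 1.43 m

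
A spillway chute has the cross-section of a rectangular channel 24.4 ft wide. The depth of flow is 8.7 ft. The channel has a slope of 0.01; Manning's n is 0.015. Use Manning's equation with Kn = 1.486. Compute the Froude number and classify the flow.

Flow area A = b·y = 24.4 × 8.7 = 212.3 ft². Wetted perimeter P = b + 2y = 24.4 + 2×8.7 = 41.8 ft.
Hydraulic radius R = A/P = 212.3/41.8 = 5.078 ft.
V = (1.486/n) R^(2/3) √S = (1.486/0.015) × 5.078^(2/3) × √0.01 = 29.27 ft/s. Hydraulic depth D_h = A/T = 212.3/24.4 = 8.7 ft.
Froude number Fr = V/√(g·D_h) = 29.27/√(32.2×8.7) = 1.75, which is greater than 1, so the flow is supercritical.

supercritical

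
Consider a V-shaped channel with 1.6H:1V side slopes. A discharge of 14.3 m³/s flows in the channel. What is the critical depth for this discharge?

At critical depth, Q² T / (g A³) = 1, i.e. A³/T = Q²/g = 14.3²/9.81 = 20.85.
At y = 2.17 m: A³/T = 61.59 — too large.
At y = 1.38 m: A³/T = 6.406 — too small.
At y = 1.75 m: A³/T = 21.01 — ≈ 20.85.

y_c = 1.75 m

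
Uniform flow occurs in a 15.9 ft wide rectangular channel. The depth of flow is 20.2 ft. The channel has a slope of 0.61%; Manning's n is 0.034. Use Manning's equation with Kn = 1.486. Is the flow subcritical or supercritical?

Flow area A = b·y = 15.9 × 20.2 = 321.2 ft². Wetted perimeter P = b + 2y = 15.9 + 2×20.2 = 56.3 ft.
Hydraulic radius R = A/P = 321.2/56.3 = 5.705 ft.
V = (1.486/n) R^(2/3) √S = (1.486/0.034) × 5.705^(2/3) × √0.0061 = 10.9 ft/s. Hydraulic depth D_h = A/T = 321.2/15.9 = 20.2 ft.
Froude number Fr = V/√(g·D_h) = 10.9/√(32.2×20.2) = 0.427, which is less than 1, so the flow is subcritical.

subcritical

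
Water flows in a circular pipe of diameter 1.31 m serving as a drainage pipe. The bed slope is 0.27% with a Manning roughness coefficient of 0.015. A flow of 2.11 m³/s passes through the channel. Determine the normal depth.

y_n = 1.02 m

Manning's equation rearranged: A R^(2/3) = nQ / (1·√S) = 0.015 × 2.11 / (√0.0027) = 0.6091.
At y = 1.13 m: A R^(2/3) = 0.6668 — too large.
At y = 0.792 m: A R^(2/3) = 0.4353 — too small.
At y = 1.02 m: A R^(2/3) = 0.6088 — ≈ 0.6091.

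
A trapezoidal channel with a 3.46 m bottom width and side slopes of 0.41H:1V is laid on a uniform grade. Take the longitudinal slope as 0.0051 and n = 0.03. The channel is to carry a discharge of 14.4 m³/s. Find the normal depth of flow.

Manning's equation rearranged: A R^(2/3) = nQ / (1·√S) = 0.03 × 14.4 / (√0.0051) = 6.049.
Try y = 1.06 m: A R^(2/3) = 3.31 — low.
Try y = 1.82 m: A R^(2/3) = 7.835 — high.
Try y = 1.55 m: A R^(2/3) = 6.057 — close enough.

y_n = 1.55 m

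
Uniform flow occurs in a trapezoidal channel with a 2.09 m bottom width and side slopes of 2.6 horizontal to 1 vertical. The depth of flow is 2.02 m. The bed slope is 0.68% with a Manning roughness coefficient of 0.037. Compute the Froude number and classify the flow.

subcritical

With bottom width b = 2.09 m and side slope z = 2.6: A = (b + zy)y = (2.09 + 2.6×2.02)×2.02 = 14.83 m²; P = b + 2y√(1+z²) = 2.09 + 2×2.02×2.786 = 13.34 m.
Hydraulic radius R = A/P = 14.83/13.34 = 1.111 m.
V = (1/n) R^(2/3) √S = (1/0.037) × 1.111^(2/3) × √0.0068 = 2.391 m/s. Hydraulic depth D_h = A/T = 14.83/12.59 = 1.178 m.
Froude number Fr = V/√(g·D_h) = 2.391/√(9.81×1.178) = 0.704, which is less than 1, so the flow is subcritical.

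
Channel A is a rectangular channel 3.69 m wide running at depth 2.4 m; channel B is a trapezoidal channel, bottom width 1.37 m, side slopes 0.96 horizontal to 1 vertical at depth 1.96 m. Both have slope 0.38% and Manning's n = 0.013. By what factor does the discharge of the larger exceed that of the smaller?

1.49

Channel A: Flow area A = b·y = 3.69 × 2.4 = 8.856 m². Wetted perimeter P = b + 2y = 3.69 + 2×2.4 = 8.49 m. Hydraulic radius R = A/P = 8.856/8.49 = 1.043 m. Q_A = (1/0.013)·8.856·1.043^(2/3)·√0.0038 = 43.19 m³/s.
Channel B: With bottom width b = 1.37 m and side slope z = 0.96: A = (b + zy)y = (1.37 + 0.96×1.96)×1.96 = 6.373 m²; P = b + 2y√(1+z²) = 1.37 + 2×1.96×1.386 = 6.804 m. Hydraulic radius R = A/P = 6.373/6.804 = 0.9367 m. Q_B = (1/0.013)·6.373·0.9367^(2/3)·√0.0038 = 28.93 m³/s.
The larger discharge is 43.19 m³/s and the smaller is 28.93 m³/s; the ratio is 1.49.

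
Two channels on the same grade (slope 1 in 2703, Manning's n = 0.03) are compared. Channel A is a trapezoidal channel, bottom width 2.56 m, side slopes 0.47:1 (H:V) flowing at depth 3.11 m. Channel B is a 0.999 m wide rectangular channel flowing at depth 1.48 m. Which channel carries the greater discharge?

channel A

Channel A: With bottom width b = 2.56 m and side slope z = 0.47: A = (b + zy)y = (2.56 + 0.47×3.11)×3.11 = 12.51 m²; P = b + 2y√(1+z²) = 2.56 + 2×3.11×1.105 = 9.433 m. Hydraulic radius R = A/P = 12.51/9.433 = 1.326 m. Q_A = (1/0.03)·12.51·1.326^(2/3)·√0.00037 = 9.679 m³/s.
Channel B: Flow area A = b·y = 0.999 × 1.48 = 1.479 m². Wetted perimeter P = b + 2y = 0.999 + 2×1.48 = 3.959 m. Hydraulic radius R = A/P = 1.479/3.959 = 0.3735 m. Q_B = (1/0.03)·1.479·0.3735^(2/3)·√0.00037 = 0.4916 m³/s.
Q_A = 9.679 m³/s vs Q_B = 0.4916 m³/s, so channel A carries more.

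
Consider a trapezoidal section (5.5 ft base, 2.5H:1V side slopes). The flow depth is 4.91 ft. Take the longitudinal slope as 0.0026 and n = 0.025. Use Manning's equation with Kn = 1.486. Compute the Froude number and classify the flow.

With bottom width b = 5.5 ft and side slope z = 2.5: A = (b + zy)y = (5.5 + 2.5×4.91)×4.91 = 87.28 ft²; P = b + 2y√(1+z²) = 5.5 + 2×4.91×2.693 = 31.94 ft.
Hydraulic radius R = A/P = 87.28/31.94 = 2.732 ft.
V = (1.486/n) R^(2/3) √S = (1.486/0.025) × 2.732^(2/3) × √0.0026 = 5.924 ft/s. Hydraulic depth D_h = A/T = 87.28/30.05 = 2.904 ft.
Froude number Fr = V/√(g·D_h) = 5.924/√(32.2×2.904) = 0.613, which is less than 1, so the flow is subcritical.

subcritical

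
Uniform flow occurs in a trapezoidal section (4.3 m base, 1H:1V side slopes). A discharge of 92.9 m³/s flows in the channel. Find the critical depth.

At critical depth, Q² T / (g A³) = 1, i.e. A³/T = Q²/g = 92.9²/9.81 = 879.8.
At y = 2.58 m: A³/T = 591.2 — low.
At y = 3.5 m: A³/T = 1801 — high.
At y = 2.88 m: A³/T = 878.9 — close enough.

y_c = 2.88 m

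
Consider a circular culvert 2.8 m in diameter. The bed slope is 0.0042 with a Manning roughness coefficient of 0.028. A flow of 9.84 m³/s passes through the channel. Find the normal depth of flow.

y_n = 2.03 m

Manning's equation rearranged: A R^(2/3) = nQ / (1·√S) = 0.028 × 9.84 / (√0.0042) = 4.251.
Trying y = 1.57 m: A R^(2/3) = 2.933 — short.
Trying y = 2.48 m: A R^(2/3) = 5.135 — over.
Trying y = 2.03 m: A R^(2/3) = 4.25 — close enough.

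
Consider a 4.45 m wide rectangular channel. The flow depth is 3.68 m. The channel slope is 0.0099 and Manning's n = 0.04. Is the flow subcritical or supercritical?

subcritical

Flow area A = b·y = 4.45 × 3.68 = 16.38 m². Wetted perimeter P = b + 2y = 4.45 + 2×3.68 = 11.81 m.
Hydraulic radius R = A/P = 16.38/11.81 = 1.387 m.
V = (1/n) R^(2/3) √S = (1/0.04) × 1.387^(2/3) × √0.0099 = 3.093 m/s. Hydraulic depth D_h = A/T = 16.38/4.45 = 3.68 m.
Froude number Fr = V/√(g·D_h) = 3.093/√(9.81×3.68) = 0.515, which is less than 1, so the flow is subcritical.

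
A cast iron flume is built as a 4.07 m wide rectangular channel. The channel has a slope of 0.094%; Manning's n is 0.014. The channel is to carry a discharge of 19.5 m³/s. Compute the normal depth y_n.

y_n = 2.13 m

Manning's equation rearranged: A R^(2/3) = nQ / (1·√S) = 0.014 × 19.5 / (√0.00094) = 8.904.
Try y = 1.87 m: A R^(2/3) = 7.481 — low.
Try y = 2.44 m: A R^(2/3) = 10.64 — high.
Try y = 2.13 m: A R^(2/3) = 8.903 — ≈ 8.904.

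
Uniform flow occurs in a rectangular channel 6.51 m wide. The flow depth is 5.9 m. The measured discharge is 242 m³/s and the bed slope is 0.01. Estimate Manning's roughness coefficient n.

n = 0.026

Flow area A = b·y = 6.51 × 5.9 = 38.41 m². Wetted perimeter P = b + 2y = 6.51 + 2×5.9 = 18.31 m.
Hydraulic radius R = A/P = 38.41/18.31 = 2.098 m.
Rearranging Manning's equation: n = (1/Q) A R^(2/3) S^(1/2) = (1/242) × 38.41 × 2.098^(2/3) × √0.01 = 0.026.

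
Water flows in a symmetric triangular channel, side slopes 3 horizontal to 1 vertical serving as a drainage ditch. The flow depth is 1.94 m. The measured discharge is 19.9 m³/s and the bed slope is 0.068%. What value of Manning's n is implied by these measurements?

For a triangular section with side slope z = 3: A = zy² = 3×1.94² = 11.29 m²; P = 2y√(1+z²) = 2×1.94×3.162 = 12.27 m.
Hydraulic radius R = A/P = 11.29/12.27 = 0.9202 m.
Rearranging Manning's equation: n = (1/Q) A R^(2/3) S^(1/2) = (1/19.9) × 11.29 × 0.9202^(2/3) × √0.00068 = 0.014.

n = 0.014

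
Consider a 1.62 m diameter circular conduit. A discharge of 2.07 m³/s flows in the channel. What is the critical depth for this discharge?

At critical depth, Q² T / (g A³) = 1, i.e. A³/T = Q²/g = 2.07²/9.81 = 0.4368.
At y = 0.647 m: A³/T = 0.2858 — low.
At y = 0.905 m: A³/T = 1.032 — high.
At y = 0.723 m: A³/T = 0.4376 — matches.

y_c = 0.723 m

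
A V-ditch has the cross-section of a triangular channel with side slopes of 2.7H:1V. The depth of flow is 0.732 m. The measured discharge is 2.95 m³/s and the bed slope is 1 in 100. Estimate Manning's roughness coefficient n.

n = 0.024

For a triangular section with side slope z = 2.7: A = zy² = 2.7×0.732² = 1.447 m²; P = 2y√(1+z²) = 2×0.732×2.879 = 4.215 m.
Hydraulic radius R = A/P = 1.447/4.215 = 0.3432 m.
Rearranging Manning's equation: n = (1/Q) A R^(2/3) S^(1/2) = (1/2.95) × 1.447 × 0.3432^(2/3) × √0.01 = 0.024.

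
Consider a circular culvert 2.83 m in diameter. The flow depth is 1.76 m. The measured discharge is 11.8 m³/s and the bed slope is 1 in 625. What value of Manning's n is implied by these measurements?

n = 0.012

For a circular section of diameter D = 2.83 m at depth y = 1.76 m, the central angle is θ = 2 arccos(1 − 2y/D) = 3.634 rad. Then A = (D²/8)(θ − sin θ) = 4.112 m² and P = Dθ/2 = 5.142 m.
Hydraulic radius R = A/P = 4.112/5.142 = 0.7996 m.
Rearranging Manning's equation: n = (1/Q) A R^(2/3) S^(1/2) = (1/11.8) × 4.112 × 0.7996^(2/3) × √0.0016 = 0.012.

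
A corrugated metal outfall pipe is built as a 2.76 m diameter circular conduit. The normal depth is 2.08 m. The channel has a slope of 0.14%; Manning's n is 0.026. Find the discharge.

Q = 6.16 m³/s

For a circular section of diameter D = 2.76 m at depth y = 2.08 m, the central angle is θ = 2 arccos(1 − 2y/D) = 4.206 rad. Then A = (D²/8)(θ − sin θ) = 4.837 m² and P = Dθ/2 = 5.804 m.
Hydraulic radius R = A/P = 4.837/5.804 = 0.8334 m.
Manning's equation: Q = (1/n) A R^(2/3) S^(1/2) = (1/0.026) × 4.837 × 0.8334^(2/3) × 0.0014^(1/2) = 6.16 m³/s.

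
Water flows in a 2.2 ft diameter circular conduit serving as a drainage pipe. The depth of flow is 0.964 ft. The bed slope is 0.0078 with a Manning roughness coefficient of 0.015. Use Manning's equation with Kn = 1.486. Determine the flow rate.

For a circular section of diameter D = 2.2 ft at depth y = 0.964 ft, the central angle is θ = 2 arccos(1 − 2y/D) = 2.894 rad. Then A = (D²/8)(θ − sin θ) = 1.602 ft² and P = Dθ/2 = 3.183 ft.
Hydraulic radius R = A/P = 1.602/3.183 = 0.5034 ft.
Manning's equation: Q = (1.486/n) A R^(2/3) S^(1/2) = (1.486/0.015) × 1.602 × 0.5034^(2/3) × 0.0078^(1/2) = 8.87 ft³/s.

Q = 8.87 ft³/s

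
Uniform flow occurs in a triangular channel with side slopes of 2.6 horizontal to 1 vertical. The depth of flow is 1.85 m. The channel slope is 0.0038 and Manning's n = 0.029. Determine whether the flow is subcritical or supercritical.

subcritical

For a triangular section with side slope z = 2.6: A = zy² = 2.6×1.85² = 8.899 m²; P = 2y√(1+z²) = 2×1.85×2.786 = 10.31 m.
Hydraulic radius R = A/P = 8.899/10.31 = 0.8633 m.
V = (1/n) R^(2/3) √S = (1/0.029) × 0.8633^(2/3) × √0.0038 = 1.927 m/s. Hydraulic depth D_h = A/T = 8.899/9.62 = 0.925 m.
Froude number Fr = V/√(g·D_h) = 1.927/√(9.81×0.925) = 0.64, which is less than 1, so the flow is subcritical.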